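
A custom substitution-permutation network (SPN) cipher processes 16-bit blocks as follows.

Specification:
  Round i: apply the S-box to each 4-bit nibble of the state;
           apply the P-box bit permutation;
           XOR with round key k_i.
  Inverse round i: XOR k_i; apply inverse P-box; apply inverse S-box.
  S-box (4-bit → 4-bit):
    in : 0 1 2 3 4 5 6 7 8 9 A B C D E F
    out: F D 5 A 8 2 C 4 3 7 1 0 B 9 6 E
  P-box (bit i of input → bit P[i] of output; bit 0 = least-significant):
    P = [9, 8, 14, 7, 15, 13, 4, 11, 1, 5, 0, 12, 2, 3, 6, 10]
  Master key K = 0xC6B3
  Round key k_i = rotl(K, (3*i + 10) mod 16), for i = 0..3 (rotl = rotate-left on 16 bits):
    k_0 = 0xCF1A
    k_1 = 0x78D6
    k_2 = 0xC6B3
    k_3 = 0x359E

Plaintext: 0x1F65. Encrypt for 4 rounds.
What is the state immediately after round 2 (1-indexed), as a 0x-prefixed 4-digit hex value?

s_0 = plaintext = 0x1F65
s_1 = Round(s_0, k_0) = 0xD26F
s_2 = Round(s_1, k_1) = 0x3541
s_3 = Round(s_2, k_2) = 0x881B
s_4 = Round(s_3, k_3) = 0xBDA0

0x3541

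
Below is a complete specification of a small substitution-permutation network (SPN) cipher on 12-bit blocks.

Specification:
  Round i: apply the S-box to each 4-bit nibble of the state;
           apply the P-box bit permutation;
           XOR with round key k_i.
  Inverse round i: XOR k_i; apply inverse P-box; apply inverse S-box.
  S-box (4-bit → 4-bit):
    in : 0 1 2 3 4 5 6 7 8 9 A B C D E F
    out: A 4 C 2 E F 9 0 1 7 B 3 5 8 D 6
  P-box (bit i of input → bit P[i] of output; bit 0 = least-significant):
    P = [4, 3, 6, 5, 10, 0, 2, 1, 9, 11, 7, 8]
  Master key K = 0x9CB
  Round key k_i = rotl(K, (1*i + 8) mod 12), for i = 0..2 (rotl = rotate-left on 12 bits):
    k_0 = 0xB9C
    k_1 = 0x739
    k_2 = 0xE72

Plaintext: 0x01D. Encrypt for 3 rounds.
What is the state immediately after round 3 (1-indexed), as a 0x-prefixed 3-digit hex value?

0xBE1

s_0 = plaintext = 0x01D
s_1 = Round(s_0, k_0) = 0x2B8
s_2 = Round(s_1, k_1) = 0x2A8
s_3 = Round(s_2, k_2) = 0xBE1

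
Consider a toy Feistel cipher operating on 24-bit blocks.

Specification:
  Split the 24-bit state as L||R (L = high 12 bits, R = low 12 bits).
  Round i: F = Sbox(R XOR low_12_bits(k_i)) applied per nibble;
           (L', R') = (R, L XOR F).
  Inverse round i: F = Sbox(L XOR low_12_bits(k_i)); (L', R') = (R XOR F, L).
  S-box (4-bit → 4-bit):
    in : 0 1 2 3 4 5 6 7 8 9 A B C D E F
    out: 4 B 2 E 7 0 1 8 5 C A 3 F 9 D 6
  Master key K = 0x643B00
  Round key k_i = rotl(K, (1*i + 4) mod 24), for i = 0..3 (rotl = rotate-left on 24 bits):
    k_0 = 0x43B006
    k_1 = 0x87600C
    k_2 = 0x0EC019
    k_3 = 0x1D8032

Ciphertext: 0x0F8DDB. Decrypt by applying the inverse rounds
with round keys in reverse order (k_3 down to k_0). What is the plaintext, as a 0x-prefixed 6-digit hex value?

s_0 = ciphertext = 0x0F8DDB
s_1 = InvRound(s_0, k_3) = 0x9210F8
s_2 = InvRound(s_1, k_2) = 0xC1D921
s_3 = InvRound(s_2, k_1) = 0x69AC1D
s_4 = InvRound(s_3, k_0) = 0xDD269A

0xDD269A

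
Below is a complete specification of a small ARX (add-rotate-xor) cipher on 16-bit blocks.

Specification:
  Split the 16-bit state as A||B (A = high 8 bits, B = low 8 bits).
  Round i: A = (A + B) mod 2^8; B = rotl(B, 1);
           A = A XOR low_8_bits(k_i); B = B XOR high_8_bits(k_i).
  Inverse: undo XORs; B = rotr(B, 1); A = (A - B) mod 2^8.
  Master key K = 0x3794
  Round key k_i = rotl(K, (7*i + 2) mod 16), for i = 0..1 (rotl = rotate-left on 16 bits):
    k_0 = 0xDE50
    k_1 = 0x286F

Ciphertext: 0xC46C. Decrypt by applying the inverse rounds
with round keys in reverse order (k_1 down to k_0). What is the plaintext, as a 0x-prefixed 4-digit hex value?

0x5B7E

s_0 = ciphertext = 0xC46C
s_1 = InvRound(s_0, k_1) = 0x8922
s_2 = InvRound(s_1, k_0) = 0x5B7E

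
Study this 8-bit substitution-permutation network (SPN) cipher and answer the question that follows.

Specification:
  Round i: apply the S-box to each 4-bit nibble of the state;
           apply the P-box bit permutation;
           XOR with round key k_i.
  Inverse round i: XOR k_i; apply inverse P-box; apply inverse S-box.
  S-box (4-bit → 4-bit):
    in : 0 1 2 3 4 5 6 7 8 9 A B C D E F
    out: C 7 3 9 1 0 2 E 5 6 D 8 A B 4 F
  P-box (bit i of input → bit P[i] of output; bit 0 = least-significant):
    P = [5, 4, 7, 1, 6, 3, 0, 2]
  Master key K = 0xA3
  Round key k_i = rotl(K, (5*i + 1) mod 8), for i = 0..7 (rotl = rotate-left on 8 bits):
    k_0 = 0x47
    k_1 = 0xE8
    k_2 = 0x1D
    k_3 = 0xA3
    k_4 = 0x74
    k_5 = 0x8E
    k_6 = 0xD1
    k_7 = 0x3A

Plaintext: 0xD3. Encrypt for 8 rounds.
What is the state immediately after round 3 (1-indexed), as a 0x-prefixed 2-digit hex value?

0xDB

s_0 = plaintext = 0xD3
s_1 = Round(s_0, k_0) = 0x29
s_2 = Round(s_1, k_1) = 0x30
s_3 = Round(s_2, k_2) = 0xDB
s_4 = Round(s_3, k_3) = 0xED
s_5 = Round(s_4, k_4) = 0x47
s_6 = Round(s_5, k_5) = 0x5C
s_7 = Round(s_6, k_6) = 0xC3
s_8 = Round(s_7, k_7) = 0x14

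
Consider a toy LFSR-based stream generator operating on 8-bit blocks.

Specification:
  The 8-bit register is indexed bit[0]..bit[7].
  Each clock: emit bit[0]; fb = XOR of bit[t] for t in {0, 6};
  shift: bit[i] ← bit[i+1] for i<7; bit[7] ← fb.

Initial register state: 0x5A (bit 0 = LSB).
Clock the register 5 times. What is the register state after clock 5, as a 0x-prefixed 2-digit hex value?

reg_0 = 0x5A
clock 1: out=0, reg = 0xAD
clock 2: out=1, reg = 0xD6
clock 3: out=0, reg = 0xEB
clock 4: out=1, reg = 0x75
clock 5: out=1, reg = 0x3A

0x3A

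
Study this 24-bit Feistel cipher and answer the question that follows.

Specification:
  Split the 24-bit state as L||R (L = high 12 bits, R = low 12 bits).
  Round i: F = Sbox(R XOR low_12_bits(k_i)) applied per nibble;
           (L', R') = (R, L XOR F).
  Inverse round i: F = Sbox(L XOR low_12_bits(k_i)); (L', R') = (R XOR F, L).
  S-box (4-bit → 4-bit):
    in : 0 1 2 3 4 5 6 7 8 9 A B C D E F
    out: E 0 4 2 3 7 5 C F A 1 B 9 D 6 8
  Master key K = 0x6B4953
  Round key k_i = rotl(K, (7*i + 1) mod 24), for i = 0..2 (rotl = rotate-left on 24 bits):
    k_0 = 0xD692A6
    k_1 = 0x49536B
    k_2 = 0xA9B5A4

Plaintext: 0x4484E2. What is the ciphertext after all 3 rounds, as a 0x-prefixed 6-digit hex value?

0x0EC644

s_0 = plaintext = 0x4484E2
s_1 = Round(s_0, k_0) = 0x4E217B
s_2 = Round(s_1, k_1) = 0x17B0EC
s_3 = Round(s_2, k_2) = 0x0EC644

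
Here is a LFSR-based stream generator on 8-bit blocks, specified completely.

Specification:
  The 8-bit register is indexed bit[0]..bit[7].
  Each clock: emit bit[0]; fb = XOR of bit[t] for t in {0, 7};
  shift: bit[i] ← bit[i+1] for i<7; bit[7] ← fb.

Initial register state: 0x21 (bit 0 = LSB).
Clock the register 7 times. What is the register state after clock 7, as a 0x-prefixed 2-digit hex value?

reg_0 = 0x21
clock 1: out=1, reg = 0x90
clock 2: out=0, reg = 0xC8
clock 3: out=0, reg = 0xE4
clock 4: out=0, reg = 0xF2
clock 5: out=0, reg = 0xF9
clock 6: out=1, reg = 0x7C
clock 7: out=0, reg = 0x3E

0x3E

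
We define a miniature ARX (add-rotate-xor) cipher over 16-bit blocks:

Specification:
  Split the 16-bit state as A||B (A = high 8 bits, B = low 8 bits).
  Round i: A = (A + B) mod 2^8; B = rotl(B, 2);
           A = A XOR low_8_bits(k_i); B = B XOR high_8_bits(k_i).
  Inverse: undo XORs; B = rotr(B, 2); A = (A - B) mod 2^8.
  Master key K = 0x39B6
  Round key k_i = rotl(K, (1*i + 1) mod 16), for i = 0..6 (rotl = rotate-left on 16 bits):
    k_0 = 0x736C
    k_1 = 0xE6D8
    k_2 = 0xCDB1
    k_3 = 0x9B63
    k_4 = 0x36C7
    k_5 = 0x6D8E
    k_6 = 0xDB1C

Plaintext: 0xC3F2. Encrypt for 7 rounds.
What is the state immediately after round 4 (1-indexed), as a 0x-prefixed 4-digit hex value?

0xBAEC

s_0 = plaintext = 0xC3F2
s_1 = Round(s_0, k_0) = 0xD9B8
s_2 = Round(s_1, k_1) = 0x4904
s_3 = Round(s_2, k_2) = 0xFCDD
s_4 = Round(s_3, k_3) = 0xBAEC
s_5 = Round(s_4, k_4) = 0x6185
s_6 = Round(s_5, k_5) = 0x687B
s_7 = Round(s_6, k_6) = 0xFF36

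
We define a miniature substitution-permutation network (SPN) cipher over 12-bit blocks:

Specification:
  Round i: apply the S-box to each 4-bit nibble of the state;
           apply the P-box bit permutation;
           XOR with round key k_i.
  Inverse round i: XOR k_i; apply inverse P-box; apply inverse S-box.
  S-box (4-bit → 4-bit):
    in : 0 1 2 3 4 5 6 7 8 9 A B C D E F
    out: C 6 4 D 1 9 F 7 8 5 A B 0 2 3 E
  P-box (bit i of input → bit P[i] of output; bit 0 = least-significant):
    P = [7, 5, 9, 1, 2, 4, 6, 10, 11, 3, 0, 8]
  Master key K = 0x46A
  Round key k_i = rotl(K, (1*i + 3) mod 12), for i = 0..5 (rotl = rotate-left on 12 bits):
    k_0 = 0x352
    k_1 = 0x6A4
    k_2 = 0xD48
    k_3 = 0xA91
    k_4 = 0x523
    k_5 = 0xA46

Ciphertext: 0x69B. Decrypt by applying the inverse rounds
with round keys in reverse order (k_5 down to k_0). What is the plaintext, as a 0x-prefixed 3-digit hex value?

0x032

s_0 = ciphertext = 0x69B
s_1 = InvRound(s_0, k_5) = 0x764
s_2 = InvRound(s_1, k_4) = 0x290
s_3 = InvRound(s_2, k_3) = 0x9CC
s_4 = InvRound(s_3, k_2) = 0xC54
s_5 = InvRound(s_4, k_1) = 0x417
s_6 = InvRound(s_5, k_0) = 0x032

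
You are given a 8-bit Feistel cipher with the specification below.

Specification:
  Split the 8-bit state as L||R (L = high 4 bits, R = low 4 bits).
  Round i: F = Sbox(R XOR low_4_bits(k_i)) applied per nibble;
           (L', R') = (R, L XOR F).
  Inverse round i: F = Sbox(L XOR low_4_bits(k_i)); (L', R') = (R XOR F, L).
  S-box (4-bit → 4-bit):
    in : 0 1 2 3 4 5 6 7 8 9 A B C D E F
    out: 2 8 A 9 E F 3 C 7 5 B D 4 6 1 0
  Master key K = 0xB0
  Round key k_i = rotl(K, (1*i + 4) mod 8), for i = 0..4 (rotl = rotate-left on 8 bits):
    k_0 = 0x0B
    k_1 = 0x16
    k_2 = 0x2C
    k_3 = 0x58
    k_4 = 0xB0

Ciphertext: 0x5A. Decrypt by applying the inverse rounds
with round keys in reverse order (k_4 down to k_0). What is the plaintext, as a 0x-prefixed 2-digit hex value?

0xDA

s_0 = ciphertext = 0x5A
s_1 = InvRound(s_0, k_4) = 0x55
s_2 = InvRound(s_1, k_3) = 0x35
s_3 = InvRound(s_2, k_2) = 0x53
s_4 = InvRound(s_3, k_1) = 0xA5
s_5 = InvRound(s_4, k_0) = 0xDA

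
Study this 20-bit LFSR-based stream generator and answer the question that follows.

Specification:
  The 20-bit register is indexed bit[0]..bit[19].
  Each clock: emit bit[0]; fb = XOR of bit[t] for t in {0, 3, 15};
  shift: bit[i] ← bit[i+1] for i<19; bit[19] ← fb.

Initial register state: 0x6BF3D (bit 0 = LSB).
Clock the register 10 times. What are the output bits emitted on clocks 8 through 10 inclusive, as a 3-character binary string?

011

reg_0 = 0x6BF3D
clock 1: out=1, reg = 0xB5F9E
clock 2: out=0, reg = 0xDAFCF
clock 3: out=1, reg = 0xED7E7
clock 4: out=1, reg = 0x76BF3
clock 5: out=1, reg = 0xBB5F9
clock 6: out=1, reg = 0xDDAFC
clock 7: out=0, reg = 0x6ED7E
clock 8: out=0, reg = 0x376BF
clock 9: out=1, reg = 0x1BB5F
clock 10: out=1, reg = 0x8DDAF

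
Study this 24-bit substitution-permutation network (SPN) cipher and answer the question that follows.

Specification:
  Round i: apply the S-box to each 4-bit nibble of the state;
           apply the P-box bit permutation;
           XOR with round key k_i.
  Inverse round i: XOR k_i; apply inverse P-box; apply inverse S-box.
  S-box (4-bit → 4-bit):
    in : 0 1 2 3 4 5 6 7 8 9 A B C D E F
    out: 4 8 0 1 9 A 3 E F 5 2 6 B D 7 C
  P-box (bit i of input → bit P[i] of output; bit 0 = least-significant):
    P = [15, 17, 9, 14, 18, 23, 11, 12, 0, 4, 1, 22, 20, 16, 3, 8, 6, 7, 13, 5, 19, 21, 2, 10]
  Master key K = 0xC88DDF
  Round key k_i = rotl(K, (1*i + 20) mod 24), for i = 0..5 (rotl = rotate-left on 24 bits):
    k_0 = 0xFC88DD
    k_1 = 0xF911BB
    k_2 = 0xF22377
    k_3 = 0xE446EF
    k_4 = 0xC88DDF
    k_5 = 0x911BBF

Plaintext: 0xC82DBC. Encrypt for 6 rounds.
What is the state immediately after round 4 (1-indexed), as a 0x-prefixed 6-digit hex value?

0x64A5F9

s_0 = plaintext = 0xC82DBC
s_1 = Round(s_0, k_0) = 0x16643E
s_2 = Round(s_1, k_1) = 0xAE977A
s_3 = Round(s_2, k_2) = 0x001BAD
s_4 = Round(s_3, k_3) = 0x64A5F9
s_5 = Round(s_4, k_4) = 0xA117AF
s_6 = Round(s_5, k_5) = 0x71588D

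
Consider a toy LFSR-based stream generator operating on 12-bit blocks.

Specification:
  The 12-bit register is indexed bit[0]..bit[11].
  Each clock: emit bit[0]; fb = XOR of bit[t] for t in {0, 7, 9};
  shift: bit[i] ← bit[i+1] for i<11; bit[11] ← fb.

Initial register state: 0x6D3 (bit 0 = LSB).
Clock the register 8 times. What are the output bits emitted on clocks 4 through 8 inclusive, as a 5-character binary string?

reg_0 = 0x6D3
clock 1: out=1, reg = 0xB69
clock 2: out=1, reg = 0x5B4
clock 3: out=0, reg = 0xADA
clock 4: out=0, reg = 0x56D
clock 5: out=1, reg = 0xAB6
clock 6: out=0, reg = 0x55B
clock 7: out=1, reg = 0xAAD
clock 8: out=1, reg = 0xD56

01011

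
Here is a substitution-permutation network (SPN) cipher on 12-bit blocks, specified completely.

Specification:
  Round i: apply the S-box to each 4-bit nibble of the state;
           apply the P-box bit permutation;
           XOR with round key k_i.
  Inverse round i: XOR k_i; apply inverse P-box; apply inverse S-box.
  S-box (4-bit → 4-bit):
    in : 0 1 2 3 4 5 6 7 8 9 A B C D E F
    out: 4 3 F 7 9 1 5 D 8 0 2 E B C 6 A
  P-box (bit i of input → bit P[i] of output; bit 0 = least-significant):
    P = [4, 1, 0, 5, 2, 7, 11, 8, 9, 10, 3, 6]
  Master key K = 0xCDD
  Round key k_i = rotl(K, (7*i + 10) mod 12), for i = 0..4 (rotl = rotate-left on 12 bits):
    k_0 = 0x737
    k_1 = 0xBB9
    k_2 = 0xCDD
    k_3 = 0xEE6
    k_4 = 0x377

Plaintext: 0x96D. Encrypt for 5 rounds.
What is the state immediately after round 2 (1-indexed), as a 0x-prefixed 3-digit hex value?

s_0 = plaintext = 0x96D
s_1 = Round(s_0, k_0) = 0xF12
s_2 = Round(s_1, k_1) = 0xF4E
s_3 = Round(s_2, k_2) = 0x99A
s_4 = Round(s_3, k_3) = 0xEE4
s_5 = Round(s_4, k_4) = 0xFCF

0xF4E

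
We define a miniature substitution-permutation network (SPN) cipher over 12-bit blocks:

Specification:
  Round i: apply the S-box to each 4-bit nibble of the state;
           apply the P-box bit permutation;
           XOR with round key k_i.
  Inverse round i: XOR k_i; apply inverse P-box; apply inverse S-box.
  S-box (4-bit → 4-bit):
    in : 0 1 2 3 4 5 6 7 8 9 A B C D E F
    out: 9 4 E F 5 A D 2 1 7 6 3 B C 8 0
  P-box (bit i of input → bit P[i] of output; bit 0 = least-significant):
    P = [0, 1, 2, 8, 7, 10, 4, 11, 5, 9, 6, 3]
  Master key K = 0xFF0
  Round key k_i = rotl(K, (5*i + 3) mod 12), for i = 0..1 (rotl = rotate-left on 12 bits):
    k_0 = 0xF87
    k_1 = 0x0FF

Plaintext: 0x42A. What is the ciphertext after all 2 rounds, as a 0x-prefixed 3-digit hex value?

0x293

s_0 = plaintext = 0x42A
s_1 = Round(s_0, k_0) = 0x3F1
s_2 = Round(s_1, k_1) = 0x293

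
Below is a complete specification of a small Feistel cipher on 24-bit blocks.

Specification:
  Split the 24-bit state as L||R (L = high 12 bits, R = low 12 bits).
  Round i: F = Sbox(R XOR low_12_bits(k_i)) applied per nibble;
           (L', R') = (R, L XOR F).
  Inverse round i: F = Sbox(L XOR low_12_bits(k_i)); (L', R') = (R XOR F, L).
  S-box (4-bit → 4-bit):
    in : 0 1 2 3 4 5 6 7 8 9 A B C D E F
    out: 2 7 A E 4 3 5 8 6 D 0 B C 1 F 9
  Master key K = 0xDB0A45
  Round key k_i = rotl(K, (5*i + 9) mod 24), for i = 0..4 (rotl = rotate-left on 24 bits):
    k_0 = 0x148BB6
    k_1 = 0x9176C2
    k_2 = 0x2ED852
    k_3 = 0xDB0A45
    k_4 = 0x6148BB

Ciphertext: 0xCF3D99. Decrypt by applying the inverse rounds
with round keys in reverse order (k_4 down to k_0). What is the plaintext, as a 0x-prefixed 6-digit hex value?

0xB1BBF3

s_0 = ciphertext = 0xCF3D99
s_1 = InvRound(s_0, k_4) = 0x9DFCF3
s_2 = InvRound(s_1, k_3) = 0x2239DF
s_3 = InvRound(s_2, k_2) = 0x958223
s_4 = InvRound(s_3, k_1) = 0xBF3958
s_5 = InvRound(s_4, k_0) = 0xB1BBF3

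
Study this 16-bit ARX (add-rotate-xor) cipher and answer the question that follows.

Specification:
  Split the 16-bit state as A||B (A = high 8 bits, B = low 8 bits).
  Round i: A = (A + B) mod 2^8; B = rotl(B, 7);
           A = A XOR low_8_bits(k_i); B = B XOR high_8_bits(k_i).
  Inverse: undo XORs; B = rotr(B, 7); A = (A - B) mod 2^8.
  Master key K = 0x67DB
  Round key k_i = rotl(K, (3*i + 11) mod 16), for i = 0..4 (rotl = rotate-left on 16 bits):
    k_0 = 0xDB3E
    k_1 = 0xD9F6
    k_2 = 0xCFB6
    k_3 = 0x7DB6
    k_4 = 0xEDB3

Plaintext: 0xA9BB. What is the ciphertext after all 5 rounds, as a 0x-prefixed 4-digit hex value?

s_0 = plaintext = 0xA9BB
s_1 = Round(s_0, k_0) = 0x5A06
s_2 = Round(s_1, k_1) = 0x96DA
s_3 = Round(s_2, k_2) = 0xC6A2
s_4 = Round(s_3, k_3) = 0xDE2C
s_5 = Round(s_4, k_4) = 0xB9FB

0xB9FB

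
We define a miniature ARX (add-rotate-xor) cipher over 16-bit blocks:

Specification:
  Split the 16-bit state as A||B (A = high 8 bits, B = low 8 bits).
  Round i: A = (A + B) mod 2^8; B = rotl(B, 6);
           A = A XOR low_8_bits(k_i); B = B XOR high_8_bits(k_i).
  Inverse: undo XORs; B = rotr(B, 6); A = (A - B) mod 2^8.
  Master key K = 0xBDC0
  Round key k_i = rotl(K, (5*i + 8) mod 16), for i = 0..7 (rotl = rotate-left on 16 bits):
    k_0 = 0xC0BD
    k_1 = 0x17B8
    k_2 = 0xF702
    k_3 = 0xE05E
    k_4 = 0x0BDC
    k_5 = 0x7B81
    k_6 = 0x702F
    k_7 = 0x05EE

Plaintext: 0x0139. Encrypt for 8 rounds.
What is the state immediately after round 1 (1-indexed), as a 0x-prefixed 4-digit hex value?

0x878E

s_0 = plaintext = 0x0139
s_1 = Round(s_0, k_0) = 0x878E
s_2 = Round(s_1, k_1) = 0xADB4
s_3 = Round(s_2, k_2) = 0x63DA
s_4 = Round(s_3, k_3) = 0x6356
s_5 = Round(s_4, k_4) = 0x659E
s_6 = Round(s_5, k_5) = 0x82DC
s_7 = Round(s_6, k_6) = 0x7147
s_8 = Round(s_7, k_7) = 0x56D4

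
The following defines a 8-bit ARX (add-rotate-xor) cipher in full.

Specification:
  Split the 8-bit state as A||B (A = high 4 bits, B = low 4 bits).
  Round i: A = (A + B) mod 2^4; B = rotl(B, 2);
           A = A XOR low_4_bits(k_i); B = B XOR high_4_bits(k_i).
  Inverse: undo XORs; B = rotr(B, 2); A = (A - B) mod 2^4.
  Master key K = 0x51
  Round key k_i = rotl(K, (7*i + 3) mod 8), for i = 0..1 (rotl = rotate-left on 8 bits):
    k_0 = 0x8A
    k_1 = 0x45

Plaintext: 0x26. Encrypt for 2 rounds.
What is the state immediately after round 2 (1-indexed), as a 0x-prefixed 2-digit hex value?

0x60

s_0 = plaintext = 0x26
s_1 = Round(s_0, k_0) = 0x21
s_2 = Round(s_1, k_1) = 0x60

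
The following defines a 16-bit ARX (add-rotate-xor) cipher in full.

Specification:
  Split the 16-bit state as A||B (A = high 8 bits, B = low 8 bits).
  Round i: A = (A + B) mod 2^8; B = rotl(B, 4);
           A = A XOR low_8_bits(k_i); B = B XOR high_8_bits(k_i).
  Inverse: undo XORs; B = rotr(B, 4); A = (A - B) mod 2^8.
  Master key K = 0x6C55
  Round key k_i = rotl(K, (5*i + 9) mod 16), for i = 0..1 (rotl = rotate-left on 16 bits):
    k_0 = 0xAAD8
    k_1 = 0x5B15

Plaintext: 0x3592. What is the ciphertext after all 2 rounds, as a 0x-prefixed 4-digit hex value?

s_0 = plaintext = 0x3592
s_1 = Round(s_0, k_0) = 0x1F83
s_2 = Round(s_1, k_1) = 0xB763

0xB763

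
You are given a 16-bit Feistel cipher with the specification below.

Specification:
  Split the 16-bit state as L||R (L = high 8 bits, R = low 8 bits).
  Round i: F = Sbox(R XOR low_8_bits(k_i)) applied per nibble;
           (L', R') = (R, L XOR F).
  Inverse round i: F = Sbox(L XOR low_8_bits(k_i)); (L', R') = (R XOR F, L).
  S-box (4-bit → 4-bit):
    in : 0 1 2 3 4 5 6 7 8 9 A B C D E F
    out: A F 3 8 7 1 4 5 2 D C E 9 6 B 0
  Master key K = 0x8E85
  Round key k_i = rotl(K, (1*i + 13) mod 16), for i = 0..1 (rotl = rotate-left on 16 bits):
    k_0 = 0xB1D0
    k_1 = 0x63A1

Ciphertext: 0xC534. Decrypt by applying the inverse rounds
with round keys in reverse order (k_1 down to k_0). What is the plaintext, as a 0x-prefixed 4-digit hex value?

s_0 = ciphertext = 0xC534
s_1 = InvRound(s_0, k_1) = 0x73C5
s_2 = InvRound(s_1, k_0) = 0x0D73

0x0D73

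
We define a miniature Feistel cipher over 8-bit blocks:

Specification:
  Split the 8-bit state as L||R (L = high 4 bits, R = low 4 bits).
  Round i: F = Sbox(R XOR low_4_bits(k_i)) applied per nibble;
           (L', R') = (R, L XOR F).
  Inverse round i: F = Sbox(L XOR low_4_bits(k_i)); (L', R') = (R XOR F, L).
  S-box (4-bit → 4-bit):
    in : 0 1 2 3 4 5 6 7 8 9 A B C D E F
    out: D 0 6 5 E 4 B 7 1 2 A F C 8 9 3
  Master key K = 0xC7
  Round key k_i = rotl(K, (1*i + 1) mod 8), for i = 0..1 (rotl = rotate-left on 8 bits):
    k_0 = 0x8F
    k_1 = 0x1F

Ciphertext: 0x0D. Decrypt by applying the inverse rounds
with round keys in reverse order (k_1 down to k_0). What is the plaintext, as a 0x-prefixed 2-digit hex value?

0x0E

s_0 = ciphertext = 0x0D
s_1 = InvRound(s_0, k_1) = 0xE0
s_2 = InvRound(s_1, k_0) = 0x0E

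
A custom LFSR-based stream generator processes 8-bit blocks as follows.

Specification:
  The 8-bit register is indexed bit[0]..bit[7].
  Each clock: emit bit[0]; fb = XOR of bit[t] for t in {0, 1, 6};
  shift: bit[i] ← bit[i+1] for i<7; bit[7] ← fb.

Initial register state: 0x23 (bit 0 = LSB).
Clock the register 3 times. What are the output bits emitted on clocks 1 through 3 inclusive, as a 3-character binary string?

110

reg_0 = 0x23
clock 1: out=1, reg = 0x11
clock 2: out=1, reg = 0x88
clock 3: out=0, reg = 0x44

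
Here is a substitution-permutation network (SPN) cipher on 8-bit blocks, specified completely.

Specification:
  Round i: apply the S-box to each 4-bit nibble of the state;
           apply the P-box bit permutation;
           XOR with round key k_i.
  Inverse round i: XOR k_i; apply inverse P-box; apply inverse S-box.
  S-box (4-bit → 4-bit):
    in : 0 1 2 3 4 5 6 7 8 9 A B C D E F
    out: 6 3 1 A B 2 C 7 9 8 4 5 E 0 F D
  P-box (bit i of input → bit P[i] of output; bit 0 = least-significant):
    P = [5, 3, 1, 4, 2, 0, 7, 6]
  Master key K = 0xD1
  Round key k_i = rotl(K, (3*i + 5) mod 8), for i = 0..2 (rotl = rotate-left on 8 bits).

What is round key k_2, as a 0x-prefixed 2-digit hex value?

K = 0xD1
k_0 = rotl(K, (3*0+5) mod 8) = rotl(K, 5) = 0x3A
k_1 = rotl(K, (3*1+5) mod 8) = rotl(K, 0) = 0xD1
k_2 = rotl(K, (3*2+5) mod 8) = rotl(K, 3) = 0x8E

0x8E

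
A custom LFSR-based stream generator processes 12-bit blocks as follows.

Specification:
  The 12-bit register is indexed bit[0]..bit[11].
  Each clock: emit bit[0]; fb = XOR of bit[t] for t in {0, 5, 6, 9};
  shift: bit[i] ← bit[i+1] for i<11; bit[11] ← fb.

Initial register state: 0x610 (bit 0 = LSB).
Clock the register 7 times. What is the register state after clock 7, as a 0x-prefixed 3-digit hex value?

reg_0 = 0x610
clock 1: out=0, reg = 0xB08
clock 2: out=0, reg = 0xD84
clock 3: out=0, reg = 0x6C2
clock 4: out=0, reg = 0x361
clock 5: out=1, reg = 0x1B0
clock 6: out=0, reg = 0x8D8
clock 7: out=0, reg = 0xC6C

0xC6C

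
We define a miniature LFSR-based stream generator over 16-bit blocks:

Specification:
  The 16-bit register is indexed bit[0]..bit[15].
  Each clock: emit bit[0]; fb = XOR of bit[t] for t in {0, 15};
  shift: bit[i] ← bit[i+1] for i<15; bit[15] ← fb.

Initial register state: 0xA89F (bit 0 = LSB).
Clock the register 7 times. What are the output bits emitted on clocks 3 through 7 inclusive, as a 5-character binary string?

reg_0 = 0xA89F
clock 1: out=1, reg = 0x544F
clock 2: out=1, reg = 0xAA27
clock 3: out=1, reg = 0x5513
clock 4: out=1, reg = 0xAA89
clock 5: out=1, reg = 0x5544
clock 6: out=0, reg = 0x2AA2
clock 7: out=0, reg = 0x1551

11100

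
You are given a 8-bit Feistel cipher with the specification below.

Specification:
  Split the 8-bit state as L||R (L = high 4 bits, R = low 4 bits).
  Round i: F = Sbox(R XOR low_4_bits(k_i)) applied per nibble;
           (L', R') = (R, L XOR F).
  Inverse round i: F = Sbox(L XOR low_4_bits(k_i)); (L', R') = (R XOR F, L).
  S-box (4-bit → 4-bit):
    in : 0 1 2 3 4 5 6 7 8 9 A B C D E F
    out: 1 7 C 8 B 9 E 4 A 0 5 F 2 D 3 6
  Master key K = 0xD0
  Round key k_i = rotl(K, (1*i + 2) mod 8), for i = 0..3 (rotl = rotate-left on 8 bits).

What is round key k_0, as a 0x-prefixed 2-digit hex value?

0x43

K = 0xD0
k_0 = rotl(K, (1*0+2) mod 8) = rotl(K, 2) = 0x43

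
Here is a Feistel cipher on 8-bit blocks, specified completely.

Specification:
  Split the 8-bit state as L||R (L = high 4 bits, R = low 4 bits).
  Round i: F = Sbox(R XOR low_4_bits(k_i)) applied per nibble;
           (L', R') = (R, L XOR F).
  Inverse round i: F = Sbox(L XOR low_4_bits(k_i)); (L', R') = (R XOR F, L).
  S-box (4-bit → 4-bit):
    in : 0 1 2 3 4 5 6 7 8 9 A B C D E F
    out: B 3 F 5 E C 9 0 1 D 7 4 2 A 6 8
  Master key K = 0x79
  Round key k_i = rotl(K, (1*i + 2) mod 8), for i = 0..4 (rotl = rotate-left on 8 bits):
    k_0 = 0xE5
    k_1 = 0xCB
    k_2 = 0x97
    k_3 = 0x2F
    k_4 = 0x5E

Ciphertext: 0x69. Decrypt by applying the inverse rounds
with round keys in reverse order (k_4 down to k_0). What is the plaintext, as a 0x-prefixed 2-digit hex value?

s_0 = ciphertext = 0x69
s_1 = InvRound(s_0, k_4) = 0x86
s_2 = InvRound(s_1, k_3) = 0x68
s_3 = InvRound(s_2, k_2) = 0xB6
s_4 = InvRound(s_3, k_1) = 0xDB
s_5 = InvRound(s_4, k_0) = 0xAD

0xAD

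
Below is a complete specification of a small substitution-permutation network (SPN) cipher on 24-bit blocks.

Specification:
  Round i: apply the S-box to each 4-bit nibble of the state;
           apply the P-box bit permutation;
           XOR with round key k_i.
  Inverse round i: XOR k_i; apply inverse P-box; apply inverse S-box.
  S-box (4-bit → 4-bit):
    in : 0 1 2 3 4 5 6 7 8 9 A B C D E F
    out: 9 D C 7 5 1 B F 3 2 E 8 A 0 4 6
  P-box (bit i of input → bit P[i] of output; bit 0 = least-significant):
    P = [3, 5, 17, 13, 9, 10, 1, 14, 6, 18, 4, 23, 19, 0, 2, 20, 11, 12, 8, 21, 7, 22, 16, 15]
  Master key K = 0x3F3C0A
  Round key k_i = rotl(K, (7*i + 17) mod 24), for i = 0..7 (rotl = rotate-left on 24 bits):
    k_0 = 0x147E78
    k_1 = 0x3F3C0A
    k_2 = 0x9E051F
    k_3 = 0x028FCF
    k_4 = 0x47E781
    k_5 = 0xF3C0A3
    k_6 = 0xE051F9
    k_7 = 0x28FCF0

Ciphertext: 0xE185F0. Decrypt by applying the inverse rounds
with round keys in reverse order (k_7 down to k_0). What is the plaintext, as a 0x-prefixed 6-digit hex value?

0xFAA9C6

s_0 = ciphertext = 0xE185F0
s_1 = InvRound(s_0, k_7) = 0xF35BBB
s_2 = InvRound(s_1, k_6) = 0xE5B54E
s_3 = InvRound(s_2, k_5) = 0x5FA8C7
s_4 = InvRound(s_3, k_4) = 0xD4157D
s_5 = InvRound(s_4, k_3) = 0x68BA4F
s_6 = InvRound(s_5, k_2) = 0xC7B782
s_7 = InvRound(s_6, k_1) = 0x610B55
s_8 = InvRound(s_7, k_0) = 0xFAA9C6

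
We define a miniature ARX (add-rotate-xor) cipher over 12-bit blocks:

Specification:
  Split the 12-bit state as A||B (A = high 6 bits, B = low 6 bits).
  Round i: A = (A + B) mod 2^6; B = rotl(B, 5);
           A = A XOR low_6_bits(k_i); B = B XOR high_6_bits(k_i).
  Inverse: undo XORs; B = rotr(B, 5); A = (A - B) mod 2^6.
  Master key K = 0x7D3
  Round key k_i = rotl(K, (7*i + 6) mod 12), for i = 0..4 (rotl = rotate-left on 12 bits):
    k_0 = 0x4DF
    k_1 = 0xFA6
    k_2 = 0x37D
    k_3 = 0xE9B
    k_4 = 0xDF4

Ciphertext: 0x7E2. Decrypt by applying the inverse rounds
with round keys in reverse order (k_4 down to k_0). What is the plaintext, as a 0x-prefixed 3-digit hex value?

0xC30

s_0 = ciphertext = 0x7E2
s_1 = InvRound(s_0, k_4) = 0x06A
s_2 = InvRound(s_1, k_3) = 0xEA0
s_3 = InvRound(s_2, k_2) = 0xB1B
s_4 = InvRound(s_3, k_1) = 0xFCB
s_5 = InvRound(s_4, k_0) = 0xC30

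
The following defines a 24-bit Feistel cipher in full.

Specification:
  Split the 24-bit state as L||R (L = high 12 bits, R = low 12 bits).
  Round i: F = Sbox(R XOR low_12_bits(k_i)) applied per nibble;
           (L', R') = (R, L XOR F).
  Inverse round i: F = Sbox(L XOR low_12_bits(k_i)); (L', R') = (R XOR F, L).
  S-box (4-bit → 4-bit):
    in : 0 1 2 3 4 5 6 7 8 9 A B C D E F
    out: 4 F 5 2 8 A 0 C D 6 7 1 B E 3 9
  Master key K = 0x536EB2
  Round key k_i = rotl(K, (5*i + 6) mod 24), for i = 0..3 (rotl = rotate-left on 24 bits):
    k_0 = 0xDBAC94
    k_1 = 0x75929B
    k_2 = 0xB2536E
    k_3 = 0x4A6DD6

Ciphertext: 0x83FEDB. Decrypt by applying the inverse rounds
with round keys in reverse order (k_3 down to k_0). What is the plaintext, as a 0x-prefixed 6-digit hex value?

0x9FB42D

s_0 = ciphertext = 0x83FEDB
s_1 = InvRound(s_0, k_3) = 0x4ED83F
s_2 = InvRound(s_1, k_2) = 0x4ED4ED
s_3 = InvRound(s_2, k_1) = 0x42D4ED
s_4 = InvRound(s_3, k_0) = 0x9FB42D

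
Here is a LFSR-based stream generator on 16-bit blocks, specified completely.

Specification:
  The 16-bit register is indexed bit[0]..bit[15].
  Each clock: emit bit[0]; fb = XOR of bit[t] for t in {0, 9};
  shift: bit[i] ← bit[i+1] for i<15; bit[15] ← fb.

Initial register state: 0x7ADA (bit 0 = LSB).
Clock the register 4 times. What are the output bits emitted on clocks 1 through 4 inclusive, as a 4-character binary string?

reg_0 = 0x7ADA
clock 1: out=0, reg = 0xBD6D
clock 2: out=1, reg = 0xDEB6
clock 3: out=0, reg = 0xEF5B
clock 4: out=1, reg = 0x77AD

0101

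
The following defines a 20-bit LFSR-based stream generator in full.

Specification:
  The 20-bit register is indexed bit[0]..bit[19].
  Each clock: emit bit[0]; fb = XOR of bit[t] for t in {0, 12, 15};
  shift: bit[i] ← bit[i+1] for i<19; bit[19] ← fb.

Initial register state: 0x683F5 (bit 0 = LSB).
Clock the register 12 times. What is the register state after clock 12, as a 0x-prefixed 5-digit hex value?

reg_0 = 0x683F5
clock 1: out=1, reg = 0x341FA
clock 2: out=0, reg = 0x1A0FD
clock 3: out=1, reg = 0x0D07E
clock 4: out=0, reg = 0x0683F
clock 5: out=1, reg = 0x8341F
clock 6: out=1, reg = 0x41A0F
clock 7: out=1, reg = 0x20D07
clock 8: out=1, reg = 0x90683
clock 9: out=1, reg = 0xC8341
clock 10: out=1, reg = 0x641A0
clock 11: out=0, reg = 0x320D0
clock 12: out=0, reg = 0x19068

0x19068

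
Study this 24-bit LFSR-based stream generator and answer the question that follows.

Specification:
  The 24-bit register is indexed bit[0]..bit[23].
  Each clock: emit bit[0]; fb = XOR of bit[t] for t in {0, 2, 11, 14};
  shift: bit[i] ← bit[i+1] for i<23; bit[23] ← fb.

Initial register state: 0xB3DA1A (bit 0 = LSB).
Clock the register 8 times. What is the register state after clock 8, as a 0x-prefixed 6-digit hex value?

reg_0 = 0xB3DA1A
clock 1: out=0, reg = 0x59ED0D
clock 2: out=1, reg = 0x2CF686
clock 3: out=0, reg = 0x167B43
clock 4: out=1, reg = 0x8B3DA1
clock 5: out=1, reg = 0x459ED0
clock 6: out=0, reg = 0xA2CF68
clock 7: out=0, reg = 0x5167B4
clock 8: out=0, reg = 0x28B3DA

0x28B3DA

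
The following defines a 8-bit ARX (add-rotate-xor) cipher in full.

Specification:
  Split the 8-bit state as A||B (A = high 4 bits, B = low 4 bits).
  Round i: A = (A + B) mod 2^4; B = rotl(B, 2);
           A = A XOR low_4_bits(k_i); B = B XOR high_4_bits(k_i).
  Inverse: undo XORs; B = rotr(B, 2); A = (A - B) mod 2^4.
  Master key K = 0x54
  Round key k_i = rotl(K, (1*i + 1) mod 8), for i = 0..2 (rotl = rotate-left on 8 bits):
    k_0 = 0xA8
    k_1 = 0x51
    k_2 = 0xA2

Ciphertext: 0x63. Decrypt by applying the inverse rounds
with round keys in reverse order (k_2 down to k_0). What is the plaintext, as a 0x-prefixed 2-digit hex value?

0x29

s_0 = ciphertext = 0x63
s_1 = InvRound(s_0, k_2) = 0xE6
s_2 = InvRound(s_1, k_1) = 0x3C
s_3 = InvRound(s_2, k_0) = 0x29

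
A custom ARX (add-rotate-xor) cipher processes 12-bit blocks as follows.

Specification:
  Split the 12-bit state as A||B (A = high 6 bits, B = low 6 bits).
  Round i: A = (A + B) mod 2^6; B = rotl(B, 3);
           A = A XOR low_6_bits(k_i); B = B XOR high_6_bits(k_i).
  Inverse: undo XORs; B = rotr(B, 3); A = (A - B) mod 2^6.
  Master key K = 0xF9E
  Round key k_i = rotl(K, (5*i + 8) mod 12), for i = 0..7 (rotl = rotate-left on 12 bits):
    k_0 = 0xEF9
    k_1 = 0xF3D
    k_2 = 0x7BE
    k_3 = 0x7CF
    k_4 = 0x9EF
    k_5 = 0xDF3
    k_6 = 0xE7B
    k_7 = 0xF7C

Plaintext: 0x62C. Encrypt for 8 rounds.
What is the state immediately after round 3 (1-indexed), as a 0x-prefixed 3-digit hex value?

s_0 = plaintext = 0x62C
s_1 = Round(s_0, k_0) = 0xF5E
s_2 = Round(s_1, k_1) = 0x98F
s_3 = Round(s_2, k_2) = 0x2E7
s_4 = Round(s_3, k_3) = 0xF63
s_5 = Round(s_4, k_4) = 0x3FB
s_6 = Round(s_5, k_5) = 0xE68
s_7 = Round(s_6, k_6) = 0x6BC
s_8 = Round(s_7, k_7) = 0xA9A

0x2E7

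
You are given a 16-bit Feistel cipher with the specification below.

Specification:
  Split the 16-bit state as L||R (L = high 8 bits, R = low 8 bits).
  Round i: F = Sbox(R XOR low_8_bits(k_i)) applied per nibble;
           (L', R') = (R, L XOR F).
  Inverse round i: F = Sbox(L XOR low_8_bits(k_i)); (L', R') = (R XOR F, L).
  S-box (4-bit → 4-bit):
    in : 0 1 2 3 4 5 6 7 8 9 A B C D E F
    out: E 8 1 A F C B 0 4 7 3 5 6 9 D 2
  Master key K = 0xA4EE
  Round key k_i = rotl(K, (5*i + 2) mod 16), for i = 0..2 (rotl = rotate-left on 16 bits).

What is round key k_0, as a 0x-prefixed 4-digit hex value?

K = 0xA4EE
k_0 = rotl(K, (5*0+2) mod 16) = rotl(K, 2) = 0x93BA

0x93BA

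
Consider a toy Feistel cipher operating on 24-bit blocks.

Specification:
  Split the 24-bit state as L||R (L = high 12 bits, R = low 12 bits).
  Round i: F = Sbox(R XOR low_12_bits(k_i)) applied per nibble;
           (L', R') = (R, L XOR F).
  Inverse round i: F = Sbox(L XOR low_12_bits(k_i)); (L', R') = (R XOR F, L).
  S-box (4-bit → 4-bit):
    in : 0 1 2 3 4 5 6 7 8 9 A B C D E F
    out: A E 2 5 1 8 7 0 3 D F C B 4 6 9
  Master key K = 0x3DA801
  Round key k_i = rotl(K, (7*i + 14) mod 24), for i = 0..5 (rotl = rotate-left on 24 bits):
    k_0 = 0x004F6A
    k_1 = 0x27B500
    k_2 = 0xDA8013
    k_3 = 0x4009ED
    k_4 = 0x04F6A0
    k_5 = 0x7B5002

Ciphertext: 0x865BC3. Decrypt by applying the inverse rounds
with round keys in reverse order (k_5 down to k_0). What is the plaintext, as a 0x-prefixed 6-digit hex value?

s_0 = ciphertext = 0x865BC3
s_1 = InvRound(s_0, k_5) = 0x8B3865
s_2 = InvRound(s_1, k_4) = 0xE808B3
s_3 = InvRound(s_2, k_3) = 0x8C7E80
s_4 = InvRound(s_3, k_2) = 0xDC18C7
s_5 = InvRound(s_4, k_1) = 0xB79DC1
s_6 = InvRound(s_5, k_0) = 0xC24B79

0xC24B79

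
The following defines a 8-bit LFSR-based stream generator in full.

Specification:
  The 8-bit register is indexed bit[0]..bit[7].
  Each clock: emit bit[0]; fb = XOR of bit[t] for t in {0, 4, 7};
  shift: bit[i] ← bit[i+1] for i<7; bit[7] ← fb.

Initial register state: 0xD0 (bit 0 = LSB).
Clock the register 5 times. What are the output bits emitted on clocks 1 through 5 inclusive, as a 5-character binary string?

reg_0 = 0xD0
clock 1: out=0, reg = 0x68
clock 2: out=0, reg = 0x34
clock 3: out=0, reg = 0x9A
clock 4: out=0, reg = 0x4D
clock 5: out=1, reg = 0xA6

00001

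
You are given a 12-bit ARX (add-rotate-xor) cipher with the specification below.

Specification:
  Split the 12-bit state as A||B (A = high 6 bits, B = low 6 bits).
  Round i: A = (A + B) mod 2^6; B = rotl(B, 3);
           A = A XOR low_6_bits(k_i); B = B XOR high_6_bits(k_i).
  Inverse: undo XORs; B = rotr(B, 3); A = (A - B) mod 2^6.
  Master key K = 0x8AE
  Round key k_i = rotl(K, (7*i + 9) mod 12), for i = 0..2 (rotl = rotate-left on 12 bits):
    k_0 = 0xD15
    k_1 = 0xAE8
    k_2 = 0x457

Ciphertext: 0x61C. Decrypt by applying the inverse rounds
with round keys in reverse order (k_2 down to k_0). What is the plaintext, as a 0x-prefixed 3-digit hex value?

0x1E4

s_0 = ciphertext = 0x61C
s_1 = InvRound(s_0, k_2) = 0x9A9
s_2 = InvRound(s_1, k_1) = 0xF90
s_3 = InvRound(s_2, k_0) = 0x1E4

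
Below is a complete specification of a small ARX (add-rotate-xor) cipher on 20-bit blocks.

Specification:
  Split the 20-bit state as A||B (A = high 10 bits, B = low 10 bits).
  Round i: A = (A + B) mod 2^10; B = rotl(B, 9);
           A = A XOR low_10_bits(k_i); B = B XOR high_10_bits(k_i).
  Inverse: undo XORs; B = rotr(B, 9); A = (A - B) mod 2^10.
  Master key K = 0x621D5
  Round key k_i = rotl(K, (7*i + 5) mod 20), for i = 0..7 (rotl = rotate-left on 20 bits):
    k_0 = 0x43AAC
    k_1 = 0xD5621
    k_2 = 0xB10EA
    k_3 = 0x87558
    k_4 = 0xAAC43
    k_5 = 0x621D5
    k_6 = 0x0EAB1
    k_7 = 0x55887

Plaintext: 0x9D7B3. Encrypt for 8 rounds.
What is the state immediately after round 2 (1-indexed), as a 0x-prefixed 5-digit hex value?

s_0 = plaintext = 0x9D7B3
s_1 = Round(s_0, k_0) = 0x212D7
s_2 = Round(s_1, k_1) = 0x5E83E
s_3 = Round(s_2, k_2) = 0x54ADB
s_4 = Round(s_3, k_3) = 0x5D570
s_5 = Round(s_4, k_4) = 0xA9A13
s_6 = Round(s_5, k_5) = 0x5B281
s_7 = Round(s_6, k_6) = 0x5737A
s_8 = Round(s_7, k_7) = 0x144EB

0x5E83E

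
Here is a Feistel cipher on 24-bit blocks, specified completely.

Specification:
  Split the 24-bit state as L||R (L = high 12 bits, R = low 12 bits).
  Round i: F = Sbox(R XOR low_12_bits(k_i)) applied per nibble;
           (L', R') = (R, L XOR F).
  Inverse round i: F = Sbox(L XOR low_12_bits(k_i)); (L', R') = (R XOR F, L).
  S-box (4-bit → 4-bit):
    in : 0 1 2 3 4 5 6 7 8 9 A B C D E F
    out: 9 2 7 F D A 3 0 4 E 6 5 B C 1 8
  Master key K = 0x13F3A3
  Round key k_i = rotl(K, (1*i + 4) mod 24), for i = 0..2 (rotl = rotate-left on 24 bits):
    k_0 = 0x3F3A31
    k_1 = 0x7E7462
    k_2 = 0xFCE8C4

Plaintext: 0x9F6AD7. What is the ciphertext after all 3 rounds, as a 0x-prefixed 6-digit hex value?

0x79784A

s_0 = plaintext = 0x9F6AD7
s_1 = Round(s_0, k_0) = 0xAD70E5
s_2 = Round(s_1, k_1) = 0x0E5797
s_3 = Round(s_2, k_2) = 0x79784A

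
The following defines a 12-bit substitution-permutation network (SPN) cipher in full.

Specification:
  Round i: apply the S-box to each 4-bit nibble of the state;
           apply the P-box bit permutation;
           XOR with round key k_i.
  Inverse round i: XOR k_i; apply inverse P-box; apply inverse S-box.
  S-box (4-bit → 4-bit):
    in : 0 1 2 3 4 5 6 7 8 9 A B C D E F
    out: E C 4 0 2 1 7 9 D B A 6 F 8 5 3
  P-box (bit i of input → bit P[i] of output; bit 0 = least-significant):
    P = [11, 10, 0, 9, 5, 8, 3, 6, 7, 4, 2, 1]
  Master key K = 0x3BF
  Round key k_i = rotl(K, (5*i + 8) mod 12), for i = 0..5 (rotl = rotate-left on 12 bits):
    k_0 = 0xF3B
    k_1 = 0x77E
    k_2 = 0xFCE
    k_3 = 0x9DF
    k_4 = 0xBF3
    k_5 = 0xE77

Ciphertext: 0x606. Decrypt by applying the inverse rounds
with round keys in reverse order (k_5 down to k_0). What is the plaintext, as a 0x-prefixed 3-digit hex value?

0x7E1

s_0 = ciphertext = 0x606
s_1 = InvRound(s_0, k_5) = 0x47E
s_2 = InvRound(s_1, k_4) = 0xEBC
s_3 = InvRound(s_2, k_3) = 0xD90
s_4 = InvRound(s_3, k_2) = 0x01D
s_5 = InvRound(s_4, k_1) = 0xD90
s_6 = InvRound(s_5, k_0) = 0x7E1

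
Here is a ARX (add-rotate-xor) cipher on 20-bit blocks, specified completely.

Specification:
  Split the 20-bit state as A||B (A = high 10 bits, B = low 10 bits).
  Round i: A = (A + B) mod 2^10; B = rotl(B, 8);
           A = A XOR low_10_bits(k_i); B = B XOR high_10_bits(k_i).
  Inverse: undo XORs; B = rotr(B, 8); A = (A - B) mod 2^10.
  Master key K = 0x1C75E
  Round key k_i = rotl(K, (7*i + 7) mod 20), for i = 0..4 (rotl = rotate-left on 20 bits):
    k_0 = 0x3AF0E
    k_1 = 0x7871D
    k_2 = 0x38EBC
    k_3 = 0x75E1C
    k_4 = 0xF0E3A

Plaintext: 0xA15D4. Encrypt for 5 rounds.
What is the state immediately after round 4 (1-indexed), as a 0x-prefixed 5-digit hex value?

s_0 = plaintext = 0xA15D4
s_1 = Round(s_0, k_0) = 0xD5C9E
s_2 = Round(s_1, k_1) = 0x3A3C6
s_3 = Round(s_2, k_2) = 0x84A12
s_4 = Round(s_3, k_3) = 0x8E353
s_5 = Round(s_4, k_4) = 0xEC417

0x8E353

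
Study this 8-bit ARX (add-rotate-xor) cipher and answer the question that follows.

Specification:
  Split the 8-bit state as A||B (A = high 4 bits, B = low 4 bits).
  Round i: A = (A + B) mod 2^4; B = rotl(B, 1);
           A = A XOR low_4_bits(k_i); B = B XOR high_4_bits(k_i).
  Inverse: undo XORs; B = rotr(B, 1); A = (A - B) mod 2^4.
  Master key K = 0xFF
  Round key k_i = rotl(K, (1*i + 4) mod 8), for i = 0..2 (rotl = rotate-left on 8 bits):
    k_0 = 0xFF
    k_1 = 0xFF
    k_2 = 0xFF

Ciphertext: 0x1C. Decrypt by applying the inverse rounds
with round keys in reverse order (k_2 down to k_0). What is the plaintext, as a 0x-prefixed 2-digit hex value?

s_0 = ciphertext = 0x1C
s_1 = InvRound(s_0, k_2) = 0x59
s_2 = InvRound(s_1, k_1) = 0x73
s_3 = InvRound(s_2, k_0) = 0x26

0x26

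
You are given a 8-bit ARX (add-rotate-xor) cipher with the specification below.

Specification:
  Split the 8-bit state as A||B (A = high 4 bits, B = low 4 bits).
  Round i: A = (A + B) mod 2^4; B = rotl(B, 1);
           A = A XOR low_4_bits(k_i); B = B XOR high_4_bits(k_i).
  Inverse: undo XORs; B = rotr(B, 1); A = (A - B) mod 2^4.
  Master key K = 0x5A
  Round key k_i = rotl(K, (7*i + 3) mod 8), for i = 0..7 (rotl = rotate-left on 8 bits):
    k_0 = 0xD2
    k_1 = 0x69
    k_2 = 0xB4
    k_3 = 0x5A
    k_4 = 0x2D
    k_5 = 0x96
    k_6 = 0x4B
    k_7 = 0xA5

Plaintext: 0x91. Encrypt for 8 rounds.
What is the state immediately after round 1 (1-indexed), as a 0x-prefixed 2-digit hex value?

s_0 = plaintext = 0x91
s_1 = Round(s_0, k_0) = 0x8F
s_2 = Round(s_1, k_1) = 0xE9
s_3 = Round(s_2, k_2) = 0x38
s_4 = Round(s_3, k_3) = 0x14
s_5 = Round(s_4, k_4) = 0x8A
s_6 = Round(s_5, k_5) = 0x4C
s_7 = Round(s_6, k_6) = 0xBD
s_8 = Round(s_7, k_7) = 0xD1

0x8F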